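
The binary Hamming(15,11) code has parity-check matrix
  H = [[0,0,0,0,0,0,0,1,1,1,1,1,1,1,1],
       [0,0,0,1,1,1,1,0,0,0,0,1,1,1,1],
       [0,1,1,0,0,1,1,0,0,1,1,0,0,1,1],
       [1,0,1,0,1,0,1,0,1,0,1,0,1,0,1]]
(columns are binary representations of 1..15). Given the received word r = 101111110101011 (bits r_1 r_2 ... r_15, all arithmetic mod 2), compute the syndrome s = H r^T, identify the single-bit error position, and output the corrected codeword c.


s = (1, 1, 0, 1)^T, error position = 13, corrected codeword c = 101111110101111

Compute s = H r^T mod 2 one row at a time:
  s_1 = 1 + 0 + 1 + 0 + 1 + 0 + 1 + 1 = 5 ≡ 1 (mod 2).
  s_2 = 1 + 1 + 1 + 1 + 1 + 0 + 1 + 1 = 7 ≡ 1 (mod 2).
  s_3 = 0 + 1 + 1 + 1 + 1 + 0 + 1 + 1 = 6 ≡ 0 (mod 2).
  s_4 = 1 + 1 + 1 + 1 + 0 + 0 + 0 + 1 = 5 ≡ 1 (mod 2).
s = (1, 1, 0, 1)^T — this equals column 13 of H (binary 1101), so error is at position 13.
Correct: flip bit 13 of r = 101111110101011 to get c = 101111110101111.


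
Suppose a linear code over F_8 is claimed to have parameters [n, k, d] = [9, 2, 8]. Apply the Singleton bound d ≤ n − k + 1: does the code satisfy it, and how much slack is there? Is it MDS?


Singleton RHS = n − k + 1 = 8, slack = 0, bound satisfied, MDS.

Singleton bound: d ≤ n − k + 1.
Here n = 9, k = 2, so n − k + 1 = 8.
Given d = 8, check d ≤ 8: YES.
Slack = (n − k + 1) − d = 0.
The code is MDS (slack = 0).
Description: the claimed parameters are [9, 2, 8]_8; such a code would be MDS (meets Singleton bound).


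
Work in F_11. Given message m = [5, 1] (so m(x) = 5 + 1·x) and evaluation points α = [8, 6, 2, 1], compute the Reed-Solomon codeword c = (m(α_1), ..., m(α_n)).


c = [2, 0, 7, 6]

Message polynomial: m(x) = 5 + 1·x (mod 11).
For each evaluation point α_i, compute m(α_i) mod 11:
  α_1 = 8: Horner steps 1 → 2, so m(8) = 2.
  α_2 = 6: Horner steps 1 → 0, so m(6) = 0.
  α_3 = 2: Horner steps 1 → 7, so m(2) = 7.
  α_4 = 1: Horner steps 1 → 6, so m(1) = 6.
Codeword c = [2, 0, 7, 6] ∈ F_11^4.


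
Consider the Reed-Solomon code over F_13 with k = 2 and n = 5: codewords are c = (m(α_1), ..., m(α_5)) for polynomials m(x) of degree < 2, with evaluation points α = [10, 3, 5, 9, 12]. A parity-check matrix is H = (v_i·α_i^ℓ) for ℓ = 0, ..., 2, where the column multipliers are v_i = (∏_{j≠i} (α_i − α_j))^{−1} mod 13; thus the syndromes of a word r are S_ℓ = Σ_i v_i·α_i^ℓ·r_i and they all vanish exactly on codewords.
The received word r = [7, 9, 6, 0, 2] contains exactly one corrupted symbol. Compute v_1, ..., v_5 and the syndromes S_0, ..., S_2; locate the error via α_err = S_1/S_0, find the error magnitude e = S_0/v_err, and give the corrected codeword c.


S = (10, 9, 12), error at position 1, error magnitude e = 2, c = [5, 9, 6, 0, 2].

Step 1: column multipliers v_i = (∏_{j≠i}(α_i − α_j))^{−1} mod 13.
  i = 1 (α = 10): (10−3)(10−5)(10−9)(10−12) = 7·5·1·(−2) = −70 ≡ 8, so v_1 = 8^{−1} = 5 (mod 13).
  i = 2 (α = 3): (3−10)(3−5)(3−9)(3−12) = (−7)·(−2)·(−6)·(−9) = 756 ≡ 2, so v_2 = 2^{−1} = 7 (mod 13).
  i = 3 (α = 5): (5−10)(5−3)(5−9)(5−12) = (−5)·2·(−4)·(−7) = −280 ≡ 6, so v_3 = 6^{−1} = 11 (mod 13).
  i = 4 (α = 9): (9−10)(9−3)(9−5)(9−12) = (−1)·6·4·(−3) = 72 ≡ 7, so v_4 = 7^{−1} = 2 (mod 13).
  i = 5 (α = 12): (12−10)(12−3)(12−5)(12−9) = 2·9·7·3 = 378 ≡ 1, so v_5 = 1^{−1} = 1 (mod 13).
  v = [5, 7, 11, 2, 1].
Step 2: syndromes of r = [7, 9, 6, 0, 2] (all sums mod 13).
  S_0 = Σ v_i r_i = 5·7 + 7·9 + 11·6 + 2·0 + 1·2 = 166 ≡ 10.
  S_1 = Σ v_i α_i r_i = 5·10·7 + 7·3·9 + 11·5·6 + 2·9·0 + 1·12·2 = 893 ≡ 9.
  α_i^2 mod 13 = [9, 9, 12, 3, 1].
  S_2 = Σ v_i α_i^2 r_i = 5·9·7 + 7·9·9 + 11·12·6 + 2·3·0 + 1·1·2 = 1676 ≡ 12.
  S = (10, 9, 12) ≠ 0, so r is not a codeword (an error is present).
Step 3: locate the error. For a single error e at position i, S_ℓ = v_i·e·α_i^ℓ, so α_err = S_1/S_0.
  S_0^{−1} = 10^{−1} = 4 (mod 13), so α_err = 9·4 = 36 ≡ 10 = α_1. Error position i = 1.
  Consistency check: S_2/S_1 = 12·3 = 36 ≡ 10 = α_err ✓ (single-error assumption holds).
Step 4: error magnitude e = S_0/v_1 = S_0·∏_{j≠1}(α_1 − α_j) = 10·8 = 80 ≡ 2 (mod 13).
Step 5: correct position 1: c_1 = r_1 − e = 7 − 2 ≡ 5 (mod 13). Hence c = [5, 9, 6, 0, 2].
  Check: interpolating c through the α_i gives m(x) = 7 + 5·x (degree < 2) with m(α_i) = c_i for every i, so c is indeed a codeword.


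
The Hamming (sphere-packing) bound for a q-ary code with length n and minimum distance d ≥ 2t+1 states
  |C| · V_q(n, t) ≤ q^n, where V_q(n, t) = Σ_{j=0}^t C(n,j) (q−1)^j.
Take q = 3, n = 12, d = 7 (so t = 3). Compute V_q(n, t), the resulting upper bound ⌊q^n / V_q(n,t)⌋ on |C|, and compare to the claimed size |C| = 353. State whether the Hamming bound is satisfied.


V_q(n, t) = 2049, q^n = 531441, Hamming bound = 259, |C| = 353 > bound (violated).

Step 1: Compute V_q(n, t) = Σ_{j=0}^3 C(n, j) (q−1)^j.
  j = 0: C(12,0)·(2)^0 = 1·1 = 1.
  j = 1: C(12,1)·(2)^1 = 12·2 = 24.
  j = 2: C(12,2)·(2)^2 = 66·4 = 264.
  j = 3: C(12,3)·(2)^3 = 220·8 = 1760.
  V_q(n, t) = 1 + 24 + 264 + 1760 = 2049.
Step 2: q^n = 3^12 = 531441.
Step 3: Hamming bound ⌊q^n / V_q(n,t)⌋ = ⌊531441/2049⌋ = 259.
Step 4: Compare |C| = 353 to 259: violated.
The claimed |C| lies above the Hamming bound, so no 3-ary code of length 12 with d ≥ 7 can have 353 codewords.


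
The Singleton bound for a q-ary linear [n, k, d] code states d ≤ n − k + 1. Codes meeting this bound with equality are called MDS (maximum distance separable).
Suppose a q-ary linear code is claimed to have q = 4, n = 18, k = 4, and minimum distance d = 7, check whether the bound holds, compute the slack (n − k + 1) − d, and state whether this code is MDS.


Singleton RHS = n − k + 1 = 15, slack = 8, bound satisfied, not MDS.

Singleton bound: d ≤ n − k + 1.
Here n = 18, k = 4, so n − k + 1 = 15.
Given d = 7, check d ≤ 15: YES.
Slack = (n − k + 1) − d = 8.
The code is NOT MDS (slack = 8 > 0).
Description: the claimed parameters are [18, 4, 7]_4; such a code would be non-MDS.


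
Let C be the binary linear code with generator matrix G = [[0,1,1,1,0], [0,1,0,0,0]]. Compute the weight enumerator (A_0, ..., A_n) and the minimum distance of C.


Weight distribution: A_0 = 1, A_1 = 1, A_2 = 1, A_3 = 1. Minimum distance d = 1.

Enumerate all 2^2 = 4 messages m ∈ F_2^2.
For each, compute codeword c = mG in F_2^5, then tally its weight.
  m = 00 → c = 00000, weight = 0.
  m = 10 → c = 01110, weight = 3.
  m = 01 → c = 01000, weight = 1.
  m = 11 → c = 00110, weight = 2.
Tally weights:
  weight 0: 1 codewords.
  weight 1: 1 codewords.
  weight 2: 1 codewords.
  weight 3: 1 codewords.
Minimum distance d = smallest w > 0 with A_w > 0 = 1.
Sanity: Σ A_w = 4 = 2^2 = 4 ✓.


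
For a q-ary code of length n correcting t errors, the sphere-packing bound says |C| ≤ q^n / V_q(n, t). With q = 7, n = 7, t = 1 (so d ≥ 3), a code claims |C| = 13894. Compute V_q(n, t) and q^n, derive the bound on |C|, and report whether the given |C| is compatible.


V_q(n, t) = 43, q^n = 823543, Hamming bound = 19152, |C| = 13894 ≤ bound (satisfied).

Step 1: Compute V_q(n, t) = Σ_{j=0}^1 C(n, j) (q−1)^j.
  j = 0: C(7,0)·(6)^0 = 1·1 = 1.
  j = 1: C(7,1)·(6)^1 = 7·6 = 42.
  V_q(n, t) = 1 + 42 = 43.
Step 2: q^n = 7^7 = 823543.
Step 3: Hamming bound ⌊q^n / V_q(n,t)⌋ = ⌊823543/43⌋ = 19152.
Step 4: Compare |C| = 13894 to 19152: satisfied.
The claimed |C| lies below the Hamming bound.


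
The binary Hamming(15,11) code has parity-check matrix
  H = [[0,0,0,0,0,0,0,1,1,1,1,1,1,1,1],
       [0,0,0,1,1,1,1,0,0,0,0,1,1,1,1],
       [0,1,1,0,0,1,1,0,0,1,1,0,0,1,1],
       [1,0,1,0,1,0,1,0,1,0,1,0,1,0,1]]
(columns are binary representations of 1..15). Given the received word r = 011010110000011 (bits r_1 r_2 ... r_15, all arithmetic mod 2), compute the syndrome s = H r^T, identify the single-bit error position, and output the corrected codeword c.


s = (1, 0, 1, 0)^T, error position = 10, corrected codeword c = 011010110100011

Compute s = H r^T mod 2 one row at a time:
  s_1 = 1 + 0 + 0 + 0 + 0 + 0 + 1 + 1 = 3 ≡ 1 (mod 2).
  s_2 = 0 + 1 + 0 + 1 + 0 + 0 + 1 + 1 = 4 ≡ 0 (mod 2).
  s_3 = 1 + 1 + 0 + 1 + 0 + 0 + 1 + 1 = 5 ≡ 1 (mod 2).
  s_4 = 0 + 1 + 1 + 1 + 0 + 0 + 0 + 1 = 4 ≡ 0 (mod 2).
s = (1, 0, 1, 0)^T — this equals column 10 of H (binary 1010), so error is at position 10.
Correct: flip bit 10 of r = 011010110000011 to get c = 011010110100011.


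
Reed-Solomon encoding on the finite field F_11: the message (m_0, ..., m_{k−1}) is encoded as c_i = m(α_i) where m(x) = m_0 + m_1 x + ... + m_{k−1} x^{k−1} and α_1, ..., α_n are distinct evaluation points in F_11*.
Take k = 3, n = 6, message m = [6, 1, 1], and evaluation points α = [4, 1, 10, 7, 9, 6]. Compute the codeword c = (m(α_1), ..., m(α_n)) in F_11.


c = [4, 8, 6, 7, 8, 4]

Message polynomial: m(x) = 6 + 1·x + 1·x^2 (mod 11).
For each evaluation point α_i, compute m(α_i) mod 11:
  α_1 = 4: Horner steps 1 → 5 → 4, so m(4) = 4.
  α_2 = 1: Horner steps 1 → 2 → 8, so m(1) = 8.
  α_3 = 10: Horner steps 1 → 0 → 6, so m(10) = 6.
  α_4 = 7: Horner steps 1 → 8 → 7, so m(7) = 7.
  α_5 = 9: Horner steps 1 → 10 → 8, so m(9) = 8.
  α_6 = 6: Horner steps 1 → 7 → 4, so m(6) = 4.
Codeword c = [4, 8, 6, 7, 8, 4] ∈ F_11^6.


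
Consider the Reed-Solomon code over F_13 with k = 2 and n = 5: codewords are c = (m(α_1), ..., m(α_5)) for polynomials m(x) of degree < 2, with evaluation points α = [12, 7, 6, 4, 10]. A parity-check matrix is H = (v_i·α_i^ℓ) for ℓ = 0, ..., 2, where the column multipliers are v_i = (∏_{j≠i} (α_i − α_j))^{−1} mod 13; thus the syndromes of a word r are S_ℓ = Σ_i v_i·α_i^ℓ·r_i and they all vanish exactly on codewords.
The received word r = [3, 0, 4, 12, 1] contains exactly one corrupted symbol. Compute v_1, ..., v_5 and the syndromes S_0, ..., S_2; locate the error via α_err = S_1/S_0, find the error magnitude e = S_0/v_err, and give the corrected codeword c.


S = (3, 10, 3), error at position 1, error magnitude e = 10, c = [6, 0, 4, 12, 1].

Step 1: column multipliers v_i = (∏_{j≠i}(α_i − α_j))^{−1} mod 13.
  i = 1 (α = 12): (12−7)(12−6)(12−4)(12−10) = 5·6·8·2 = 480 ≡ 12, so v_1 = 12^{−1} = 12 (mod 13).
  i = 2 (α = 7): (7−12)(7−6)(7−4)(7−10) = (−5)·1·3·(−3) = 45 ≡ 6, so v_2 = 6^{−1} = 11 (mod 13).
  i = 3 (α = 6): (6−12)(6−7)(6−4)(6−10) = (−6)·(−1)·2·(−4) = −48 ≡ 4, so v_3 = 4^{−1} = 10 (mod 13).
  i = 4 (α = 4): (4−12)(4−7)(4−6)(4−10) = (−8)·(−3)·(−2)·(−6) = 288 ≡ 2, so v_4 = 2^{−1} = 7 (mod 13).
  i = 5 (α = 10): (10−12)(10−7)(10−6)(10−4) = (−2)·3·4·6 = −144 ≡ 12, so v_5 = 12^{−1} = 12 (mod 13).
  v = [12, 11, 10, 7, 12].
Step 2: syndromes of r = [3, 0, 4, 12, 1] (all sums mod 13).
  S_0 = Σ v_i r_i = 12·3 + 11·0 + 10·4 + 7·12 + 12·1 = 172 ≡ 3.
  S_1 = Σ v_i α_i r_i = 12·12·3 + 11·7·0 + 10·6·4 + 7·4·12 + 12·10·1 = 1128 ≡ 10.
  α_i^2 mod 13 = [1, 10, 10, 3, 9].
  S_2 = Σ v_i α_i^2 r_i = 12·1·3 + 11·10·0 + 10·10·4 + 7·3·12 + 12·9·1 = 796 ≡ 3.
  S = (3, 10, 3) ≠ 0, so r is not a codeword (an error is present).
Step 3: locate the error. For a single error e at position i, S_ℓ = v_i·e·α_i^ℓ, so α_err = S_1/S_0.
  S_0^{−1} = 3^{−1} = 9 (mod 13), so α_err = 10·9 = 90 ≡ 12 = α_1. Error position i = 1.
  Consistency check: S_2/S_1 = 3·4 = 12 ≡ 12 = α_err ✓ (single-error assumption holds).
Step 4: error magnitude e = S_0/v_1 = S_0·∏_{j≠1}(α_1 − α_j) = 3·12 = 36 ≡ 10 (mod 13).
Step 5: correct position 1: c_1 = r_1 − e = 3 − 10 ≡ 6 (mod 13). Hence c = [6, 0, 4, 12, 1].
  Check: interpolating c through the α_i gives m(x) = 2 + 9·x (degree < 2) with m(α_i) = c_i for every i, so c is indeed a codeword.


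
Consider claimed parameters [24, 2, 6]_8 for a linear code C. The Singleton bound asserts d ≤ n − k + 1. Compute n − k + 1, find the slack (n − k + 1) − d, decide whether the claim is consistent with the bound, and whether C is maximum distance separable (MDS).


Singleton RHS = n − k + 1 = 23, slack = 17, bound satisfied, not MDS.

Singleton bound: d ≤ n − k + 1.
Here n = 24, k = 2, so n − k + 1 = 23.
Given d = 6, check d ≤ 23: YES.
Slack = (n − k + 1) − d = 17.
The code is NOT MDS (slack = 17 > 0).
Description: the claimed parameters are [24, 2, 6]_8; such a code would be non-MDS.


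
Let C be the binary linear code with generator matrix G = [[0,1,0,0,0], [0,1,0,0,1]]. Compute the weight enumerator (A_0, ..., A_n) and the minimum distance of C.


Weight distribution: A_0 = 1, A_1 = 2, A_2 = 1. Minimum distance d = 1.

Enumerate all 2^2 = 4 messages m ∈ F_2^2.
For each, compute codeword c = mG in F_2^5, then tally its weight.
  m = 00 → c = 00000, weight = 0.
  m = 10 → c = 01000, weight = 1.
  m = 01 → c = 01001, weight = 2.
  m = 11 → c = 00001, weight = 1.
Tally weights:
  weight 0: 1 codewords.
  weight 1: 2 codewords.
  weight 2: 1 codewords.
Minimum distance d = smallest w > 0 with A_w > 0 = 1.
Sanity: Σ A_w = 4 = 2^2 = 4 ✓.


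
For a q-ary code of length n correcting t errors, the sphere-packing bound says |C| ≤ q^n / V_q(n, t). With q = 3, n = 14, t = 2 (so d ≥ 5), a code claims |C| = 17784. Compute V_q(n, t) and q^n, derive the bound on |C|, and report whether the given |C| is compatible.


V_q(n, t) = 393, q^n = 4782969, Hamming bound = 12170, |C| = 17784 > bound (violated).

Step 1: Compute V_q(n, t) = Σ_{j=0}^2 C(n, j) (q−1)^j.
  j = 0: C(14,0)·(2)^0 = 1·1 = 1.
  j = 1: C(14,1)·(2)^1 = 14·2 = 28.
  j = 2: C(14,2)·(2)^2 = 91·4 = 364.
  V_q(n, t) = 1 + 28 + 364 = 393.
Step 2: q^n = 3^14 = 4782969.
Step 3: Hamming bound ⌊q^n / V_q(n,t)⌋ = ⌊4782969/393⌋ = 12170.
Step 4: Compare |C| = 17784 to 12170: violated.
The claimed |C| lies above the Hamming bound, so no 3-ary code of length 14 with d ≥ 5 can have 17784 codewords.


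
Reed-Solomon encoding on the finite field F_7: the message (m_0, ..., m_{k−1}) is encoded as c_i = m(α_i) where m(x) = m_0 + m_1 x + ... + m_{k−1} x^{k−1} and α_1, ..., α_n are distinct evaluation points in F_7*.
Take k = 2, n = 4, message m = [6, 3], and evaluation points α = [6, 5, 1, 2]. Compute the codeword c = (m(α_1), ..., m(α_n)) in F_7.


c = [3, 0, 2, 5]

Message polynomial: m(x) = 6 + 3·x (mod 7).
For each evaluation point α_i, compute m(α_i) mod 7:
  α_1 = 6: Horner steps 3 → 3, so m(6) = 3.
  α_2 = 5: Horner steps 3 → 0, so m(5) = 0.
  α_3 = 1: Horner steps 3 → 2, so m(1) = 2.
  α_4 = 2: Horner steps 3 → 5, so m(2) = 5.
Codeword c = [3, 0, 2, 5] ∈ F_7^4.


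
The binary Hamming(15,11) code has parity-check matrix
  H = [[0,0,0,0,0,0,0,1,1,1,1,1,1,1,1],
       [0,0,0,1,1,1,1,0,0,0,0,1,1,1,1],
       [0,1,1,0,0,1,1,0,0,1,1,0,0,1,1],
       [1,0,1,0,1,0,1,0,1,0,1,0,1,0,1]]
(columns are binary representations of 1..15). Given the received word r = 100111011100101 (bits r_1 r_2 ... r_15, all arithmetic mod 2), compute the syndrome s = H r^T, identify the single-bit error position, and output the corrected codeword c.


s = (1, 1, 1, 1)^T, error position = 15, corrected codeword c = 100111011100100

Compute s = H r^T mod 2 one row at a time:
  s_1 = 1 + 1 + 1 + 0 + 0 + 1 + 0 + 1 = 5 ≡ 1 (mod 2).
  s_2 = 1 + 1 + 1 + 0 + 0 + 1 + 0 + 1 = 5 ≡ 1 (mod 2).
  s_3 = 0 + 0 + 1 + 0 + 1 + 0 + 0 + 1 = 3 ≡ 1 (mod 2).
  s_4 = 1 + 0 + 1 + 0 + 1 + 0 + 1 + 1 = 5 ≡ 1 (mod 2).
s = (1, 1, 1, 1)^T — this equals column 15 of H (binary 1111), so error is at position 15.
Correct: flip bit 15 of r = 100111011100101 to get c = 100111011100100.


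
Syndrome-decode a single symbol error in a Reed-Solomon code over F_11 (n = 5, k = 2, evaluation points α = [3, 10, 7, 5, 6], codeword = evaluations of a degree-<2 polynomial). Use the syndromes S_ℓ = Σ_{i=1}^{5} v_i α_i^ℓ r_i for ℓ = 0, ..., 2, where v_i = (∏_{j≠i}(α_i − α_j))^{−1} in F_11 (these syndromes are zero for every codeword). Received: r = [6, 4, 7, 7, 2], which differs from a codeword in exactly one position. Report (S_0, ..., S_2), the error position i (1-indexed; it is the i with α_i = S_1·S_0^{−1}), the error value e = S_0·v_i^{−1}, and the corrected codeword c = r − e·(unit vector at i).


S = (6, 9, 8), error at position 3, error magnitude e = 10, c = [6, 4, 8, 7, 2].

Step 1: column multipliers v_i = (∏_{j≠i}(α_i − α_j))^{−1} mod 11.
  i = 1 (α = 3): (3−10)(3−7)(3−5)(3−6) = (−7)·(−4)·(−2)·(−3) = 168 ≡ 3, so v_1 = 3^{−1} = 4 (mod 11).
  i = 2 (α = 10): (10−3)(10−7)(10−5)(10−6) = 7·3·5·4 = 420 ≡ 2, so v_2 = 2^{−1} = 6 (mod 11).
  i = 3 (α = 7): (7−3)(7−10)(7−5)(7−6) = 4·(−3)·2·1 = −24 ≡ 9, so v_3 = 9^{−1} = 5 (mod 11).
  i = 4 (α = 5): (5−3)(5−10)(5−7)(5−6) = 2·(−5)·(−2)·(−1) = −20 ≡ 2, so v_4 = 2^{−1} = 6 (mod 11).
  i = 5 (α = 6): (6−3)(6−10)(6−7)(6−5) = 3·(−4)·(−1)·1 = 12 ≡ 1, so v_5 = 1^{−1} = 1 (mod 11).
  v = [4, 6, 5, 6, 1].
Step 2: syndromes of r = [6, 4, 7, 7, 2] (all sums mod 11).
  S_0 = Σ v_i r_i = 4·6 + 6·4 + 5·7 + 6·7 + 1·2 = 127 ≡ 6.
  S_1 = Σ v_i α_i r_i = 4·3·6 + 6·10·4 + 5·7·7 + 6·5·7 + 1·6·2 = 779 ≡ 9.
  α_i^2 mod 11 = [9, 1, 5, 3, 3].
  S_2 = Σ v_i α_i^2 r_i = 4·9·6 + 6·1·4 + 5·5·7 + 6·3·7 + 1·3·2 = 547 ≡ 8.
  S = (6, 9, 8) ≠ 0, so r is not a codeword (an error is present).
Step 3: locate the error. For a single error e at position i, S_ℓ = v_i·e·α_i^ℓ, so α_err = S_1/S_0.
  S_0^{−1} = 6^{−1} = 2 (mod 11), so α_err = 9·2 = 18 ≡ 7 = α_3. Error position i = 3.
  Consistency check: S_2/S_1 = 8·5 = 40 ≡ 7 = α_err ✓ (single-error assumption holds).
Step 4: error magnitude e = S_0/v_3 = S_0·∏_{j≠3}(α_3 − α_j) = 6·9 = 54 ≡ 10 (mod 11).
Step 5: correct position 3: c_3 = r_3 − e = 7 − 10 ≡ 8 (mod 11). Hence c = [6, 4, 8, 7, 2].
  Check: interpolating c through the α_i gives m(x) = 10 + 6·x (degree < 2) with m(α_i) = c_i for every i, so c is indeed a codeword.


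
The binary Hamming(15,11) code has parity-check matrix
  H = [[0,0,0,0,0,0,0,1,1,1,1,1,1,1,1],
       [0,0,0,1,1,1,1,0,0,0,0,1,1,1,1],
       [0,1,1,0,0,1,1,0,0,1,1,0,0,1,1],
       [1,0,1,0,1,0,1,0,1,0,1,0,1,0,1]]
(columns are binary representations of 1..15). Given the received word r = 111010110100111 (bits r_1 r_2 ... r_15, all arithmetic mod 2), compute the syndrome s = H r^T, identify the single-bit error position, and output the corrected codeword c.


s = (1, 1, 0, 0)^T, error position = 12, corrected codeword c = 111010110101111

Compute s = H r^T mod 2 one row at a time:
  s_1 = 1 + 0 + 1 + 0 + 0 + 1 + 1 + 1 = 5 ≡ 1 (mod 2).
  s_2 = 0 + 1 + 0 + 1 + 0 + 1 + 1 + 1 = 5 ≡ 1 (mod 2).
  s_3 = 1 + 1 + 0 + 1 + 1 + 0 + 1 + 1 = 6 ≡ 0 (mod 2).
  s_4 = 1 + 1 + 1 + 1 + 0 + 0 + 1 + 1 = 6 ≡ 0 (mod 2).
s = (1, 1, 0, 0)^T — this equals column 12 of H (binary 1100), so error is at position 12.
Correct: flip bit 12 of r = 111010110100111 to get c = 111010110101111.


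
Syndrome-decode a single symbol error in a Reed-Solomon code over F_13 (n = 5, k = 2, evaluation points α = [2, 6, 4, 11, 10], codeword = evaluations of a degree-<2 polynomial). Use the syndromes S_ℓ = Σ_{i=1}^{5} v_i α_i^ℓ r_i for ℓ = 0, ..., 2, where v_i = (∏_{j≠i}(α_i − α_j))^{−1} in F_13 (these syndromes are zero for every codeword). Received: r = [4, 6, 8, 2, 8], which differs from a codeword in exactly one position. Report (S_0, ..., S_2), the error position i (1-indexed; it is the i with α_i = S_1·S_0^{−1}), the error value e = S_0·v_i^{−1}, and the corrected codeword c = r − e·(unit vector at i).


S = (3, 12, 9), error at position 3, error magnitude e = 3, c = [4, 6, 5, 2, 8].

Step 1: column multipliers v_i = (∏_{j≠i}(α_i − α_j))^{−1} mod 13.
  i = 1 (α = 2): (2−6)(2−4)(2−11)(2−10) = (−4)·(−2)·(−9)·(−8) = 576 ≡ 4, so v_1 = 4^{−1} = 10 (mod 13).
  i = 2 (α = 6): (6−2)(6−4)(6−11)(6−10) = 4·2·(−5)·(−4) = 160 ≡ 4, so v_2 = 4^{−1} = 10 (mod 13).
  i = 3 (α = 4): (4−2)(4−6)(4−11)(4−10) = 2·(−2)·(−7)·(−6) = −168 ≡ 1, so v_3 = 1^{−1} = 1 (mod 13).
  i = 4 (α = 11): (11−2)(11−6)(11−4)(11−10) = 9·5·7·1 = 315 ≡ 3, so v_4 = 3^{−1} = 9 (mod 13).
  i = 5 (α = 10): (10−2)(10−6)(10−4)(10−11) = 8·4·6·(−1) = −192 ≡ 3, so v_5 = 3^{−1} = 9 (mod 13).
  v = [10, 10, 1, 9, 9].
Step 2: syndromes of r = [4, 6, 8, 2, 8] (all sums mod 13).
  S_0 = Σ v_i r_i = 10·4 + 10·6 + 1·8 + 9·2 + 9·8 = 198 ≡ 3.
  S_1 = Σ v_i α_i r_i = 10·2·4 + 10·6·6 + 1·4·8 + 9·11·2 + 9·10·8 = 1390 ≡ 12.
  α_i^2 mod 13 = [4, 10, 3, 4, 9].
  S_2 = Σ v_i α_i^2 r_i = 10·4·4 + 10·10·6 + 1·3·8 + 9·4·2 + 9·9·8 = 1504 ≡ 9.
  S = (3, 12, 9) ≠ 0, so r is not a codeword (an error is present).
Step 3: locate the error. For a single error e at position i, S_ℓ = v_i·e·α_i^ℓ, so α_err = S_1/S_0.
  S_0^{−1} = 3^{−1} = 9 (mod 13), so α_err = 12·9 = 108 ≡ 4 = α_3. Error position i = 3.
  Consistency check: S_2/S_1 = 9·12 = 108 ≡ 4 = α_err ✓ (single-error assumption holds).
Step 4: error magnitude e = S_0/v_3 = S_0·∏_{j≠3}(α_3 − α_j) = 3·1 = 3 ≡ 3 (mod 13).
Step 5: correct position 3: c_3 = r_3 − e = 8 − 3 ≡ 5 (mod 13). Hence c = [4, 6, 5, 2, 8].
  Check: interpolating c through the α_i gives m(x) = 3 + 7·x (degree < 2) with m(α_i) = c_i for every i, so c is indeed a codeword.


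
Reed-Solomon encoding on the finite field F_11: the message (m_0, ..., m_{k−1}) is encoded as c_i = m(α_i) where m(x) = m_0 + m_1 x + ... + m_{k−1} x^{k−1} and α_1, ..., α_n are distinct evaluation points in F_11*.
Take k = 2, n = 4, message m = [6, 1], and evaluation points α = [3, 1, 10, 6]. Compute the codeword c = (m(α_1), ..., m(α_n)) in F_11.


c = [9, 7, 5, 1]

Message polynomial: m(x) = 6 + 1·x (mod 11).
For each evaluation point α_i, compute m(α_i) mod 11:
  α_1 = 3: Horner steps 1 → 9, so m(3) = 9.
  α_2 = 1: Horner steps 1 → 7, so m(1) = 7.
  α_3 = 10: Horner steps 1 → 5, so m(10) = 5.
  α_4 = 6: Horner steps 1 → 1, so m(6) = 1.
Codeword c = [9, 7, 5, 1] ∈ F_11^4.


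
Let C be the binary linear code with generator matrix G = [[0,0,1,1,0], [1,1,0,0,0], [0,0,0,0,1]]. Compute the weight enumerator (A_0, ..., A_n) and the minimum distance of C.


Weight distribution: A_0 = 1, A_1 = 1, A_2 = 2, A_3 = 2, A_4 = 1, A_5 = 1. Minimum distance d = 1.

Enumerate all 2^3 = 8 messages m ∈ F_2^3.
For each, compute codeword c = mG in F_2^5, then tally its weight.
  m = 000 → c = 00000, weight = 0.
  m = 100 → c = 00110, weight = 2.
  m = 010 → c = 11000, weight = 2.
  m = 110 → c = 11110, weight = 4.
  m = 001 → c = 00001, weight = 1.
  m = 101 → c = 00111, weight = 3.
  m = 011 → c = 11001, weight = 3.
  m = 111 → c = 11111, weight = 5.
Tally weights:
  weight 0: 1 codewords.
  weight 1: 1 codewords.
  weight 2: 2 codewords.
  weight 3: 2 codewords.
  weight 4: 1 codewords.
  weight 5: 1 codewords.
Minimum distance d = smallest w > 0 with A_w > 0 = 1.
Sanity: Σ A_w = 8 = 2^3 = 8 ✓.


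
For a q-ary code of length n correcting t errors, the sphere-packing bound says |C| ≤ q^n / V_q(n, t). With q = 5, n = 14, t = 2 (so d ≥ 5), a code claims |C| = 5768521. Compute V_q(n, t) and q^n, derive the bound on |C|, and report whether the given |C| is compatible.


V_q(n, t) = 1513, q^n = 6103515625, Hamming bound = 4034048, |C| = 5768521 > bound (violated).

Step 1: Compute V_q(n, t) = Σ_{j=0}^2 C(n, j) (q−1)^j.
  j = 0: C(14,0)·(4)^0 = 1·1 = 1.
  j = 1: C(14,1)·(4)^1 = 14·4 = 56.
  j = 2: C(14,2)·(4)^2 = 91·16 = 1456.
  V_q(n, t) = 1 + 56 + 1456 = 1513.
Step 2: q^n = 5^14 = 6103515625.
Step 3: Hamming bound ⌊q^n / V_q(n,t)⌋ = ⌊6103515625/1513⌋ = 4034048.
Step 4: Compare |C| = 5768521 to 4034048: violated.
The claimed |C| lies above the Hamming bound, so no 5-ary code of length 14 with d ≥ 5 can have 5768521 codewords.


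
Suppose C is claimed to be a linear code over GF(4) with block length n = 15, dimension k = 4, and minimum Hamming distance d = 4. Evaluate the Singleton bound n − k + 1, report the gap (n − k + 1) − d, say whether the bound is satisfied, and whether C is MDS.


Singleton RHS = n − k + 1 = 12, slack = 8, bound satisfied, not MDS.

Singleton bound: d ≤ n − k + 1.
Here n = 15, k = 4, so n − k + 1 = 12.
Given d = 4, check d ≤ 12: YES.
Slack = (n − k + 1) − d = 8.
The code is NOT MDS (slack = 8 > 0).
Description: the claimed parameters are [15, 4, 4]_4; such a code would be non-MDS.


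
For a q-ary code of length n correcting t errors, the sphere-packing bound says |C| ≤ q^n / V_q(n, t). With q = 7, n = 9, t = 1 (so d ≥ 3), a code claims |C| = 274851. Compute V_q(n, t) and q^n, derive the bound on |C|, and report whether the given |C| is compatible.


V_q(n, t) = 55, q^n = 40353607, Hamming bound = 733701, |C| = 274851 ≤ bound (satisfied).

Step 1: Compute V_q(n, t) = Σ_{j=0}^1 C(n, j) (q−1)^j.
  j = 0: C(9,0)·(6)^0 = 1·1 = 1.
  j = 1: C(9,1)·(6)^1 = 9·6 = 54.
  V_q(n, t) = 1 + 54 = 55.
Step 2: q^n = 7^9 = 40353607.
Step 3: Hamming bound ⌊q^n / V_q(n,t)⌋ = ⌊40353607/55⌋ = 733701.
Step 4: Compare |C| = 274851 to 733701: satisfied.
The claimed |C| lies below the Hamming bound.


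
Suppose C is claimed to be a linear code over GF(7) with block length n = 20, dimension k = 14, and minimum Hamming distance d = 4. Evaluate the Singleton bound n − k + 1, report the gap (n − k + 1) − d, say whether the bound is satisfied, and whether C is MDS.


Singleton RHS = n − k + 1 = 7, slack = 3, bound satisfied, not MDS.

Singleton bound: d ≤ n − k + 1.
Here n = 20, k = 14, so n − k + 1 = 7.
Given d = 4, check d ≤ 7: YES.
Slack = (n − k + 1) − d = 3.
The code is NOT MDS (slack = 3 > 0).
Description: the claimed parameters are [20, 14, 4]_7; such a code would be non-MDS.


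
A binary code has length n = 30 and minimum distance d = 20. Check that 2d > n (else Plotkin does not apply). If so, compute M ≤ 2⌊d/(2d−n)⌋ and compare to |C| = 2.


Plotkin bound M ≤ 4; given |C| = 2 ≤ bound (satisfied).

Check applicability: 2d = 40, n = 30.
2d − n = 10 > 0, so Plotkin applies.
Compute d/(2d−n) = 20/10 ≈ 2.0000.
⌊d/(2d−n)⌋ = 2.
Plotkin bound: M ≤ 2·2 = 4.
Given |C| = 2, check: satisfied.
This |C| is below the Plotkin bound.


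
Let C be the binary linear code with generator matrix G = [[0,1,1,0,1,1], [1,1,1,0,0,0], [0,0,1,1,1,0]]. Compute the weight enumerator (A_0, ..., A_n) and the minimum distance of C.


Weight distribution: A_0 = 1, A_3 = 4, A_4 = 3. Minimum distance d = 3.

Enumerate all 2^3 = 8 messages m ∈ F_2^3.
For each, compute codeword c = mG in F_2^6, then tally its weight.
  m = 000 → c = 000000, weight = 0.
  m = 100 → c = 011011, weight = 4.
  m = 010 → c = 111000, weight = 3.
  m = 110 → c = 100011, weight = 3.
  m = 001 → c = 001110, weight = 3.
  m = 101 → c = 010101, weight = 3.
  m = 011 → c = 110110, weight = 4.
  m = 111 → c = 101101, weight = 4.
Tally weights:
  weight 0: 1 codewords.
  weight 3: 4 codewords.
  weight 4: 3 codewords.
Minimum distance d = smallest w > 0 with A_w > 0 = 3.
Sanity: Σ A_w = 8 = 2^3 = 8 ✓.


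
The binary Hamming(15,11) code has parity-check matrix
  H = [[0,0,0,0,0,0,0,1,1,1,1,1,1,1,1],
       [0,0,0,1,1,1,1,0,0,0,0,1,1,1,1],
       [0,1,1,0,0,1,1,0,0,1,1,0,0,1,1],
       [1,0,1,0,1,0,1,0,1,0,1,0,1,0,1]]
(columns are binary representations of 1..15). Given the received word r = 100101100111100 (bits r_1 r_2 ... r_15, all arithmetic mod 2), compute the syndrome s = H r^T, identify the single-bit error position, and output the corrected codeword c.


s = (0, 1, 0, 0)^T, error position = 4, corrected codeword c = 100001100111100

Compute s = H r^T mod 2 one row at a time:
  s_1 = 0 + 0 + 1 + 1 + 1 + 1 + 0 + 0 = 4 ≡ 0 (mod 2).
  s_2 = 1 + 0 + 1 + 1 + 1 + 1 + 0 + 0 = 5 ≡ 1 (mod 2).
  s_3 = 0 + 0 + 1 + 1 + 1 + 1 + 0 + 0 = 4 ≡ 0 (mod 2).
  s_4 = 1 + 0 + 0 + 1 + 0 + 1 + 1 + 0 = 4 ≡ 0 (mod 2).
s = (0, 1, 0, 0)^T — this equals column 4 of H (binary 0100), so error is at position 4.
Correct: flip bit 4 of r = 100101100111100 to get c = 100001100111100.


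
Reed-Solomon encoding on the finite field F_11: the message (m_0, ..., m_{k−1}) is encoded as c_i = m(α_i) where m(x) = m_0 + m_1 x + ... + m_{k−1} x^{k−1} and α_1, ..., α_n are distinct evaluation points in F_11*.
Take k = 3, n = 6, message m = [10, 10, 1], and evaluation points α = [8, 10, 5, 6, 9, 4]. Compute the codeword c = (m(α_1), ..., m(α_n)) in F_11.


c = [0, 1, 8, 7, 5, 0]

Message polynomial: m(x) = 10 + 10·x + 1·x^2 (mod 11).
For each evaluation point α_i, compute m(α_i) mod 11:
  α_1 = 8: Horner steps 1 → 7 → 0, so m(8) = 0.
  α_2 = 10: Horner steps 1 → 9 → 1, so m(10) = 1.
  α_3 = 5: Horner steps 1 → 4 → 8, so m(5) = 8.
  α_4 = 6: Horner steps 1 → 5 → 7, so m(6) = 7.
  α_5 = 9: Horner steps 1 → 8 → 5, so m(9) = 5.
  α_6 = 4: Horner steps 1 → 3 → 0, so m(4) = 0.
Codeword c = [0, 1, 8, 7, 5, 0] ∈ F_11^6.


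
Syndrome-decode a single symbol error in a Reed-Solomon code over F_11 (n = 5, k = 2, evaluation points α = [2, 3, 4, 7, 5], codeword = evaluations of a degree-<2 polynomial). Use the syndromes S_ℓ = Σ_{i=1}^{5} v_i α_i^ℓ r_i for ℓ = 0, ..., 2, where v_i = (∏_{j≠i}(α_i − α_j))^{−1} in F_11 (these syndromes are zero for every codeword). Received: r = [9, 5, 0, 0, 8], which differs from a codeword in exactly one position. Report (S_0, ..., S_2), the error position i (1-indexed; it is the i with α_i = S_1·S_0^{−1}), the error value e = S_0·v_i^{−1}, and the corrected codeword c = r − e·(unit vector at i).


S = (9, 3, 1), error at position 3, error magnitude e = 10, c = [9, 5, 1, 0, 8].

Step 1: column multipliers v_i = (∏_{j≠i}(α_i − α_j))^{−1} mod 11.
  i = 1 (α = 2): (2−3)(2−4)(2−7)(2−5) = (−1)·(−2)·(−5)·(−3) = 30 ≡ 8, so v_1 = 8^{−1} = 7 (mod 11).
  i = 2 (α = 3): (3−2)(3−4)(3−7)(3−5) = 1·(−1)·(−4)·(−2) = −8 ≡ 3, so v_2 = 3^{−1} = 4 (mod 11).
  i = 3 (α = 4): (4−2)(4−3)(4−7)(4−5) = 2·1·(−3)·(−1) = 6 ≡ 6, so v_3 = 6^{−1} = 2 (mod 11).
  i = 4 (α = 7): (7−2)(7−3)(7−4)(7−5) = 5·4·3·2 = 120 ≡ 10, so v_4 = 10^{−1} = 10 (mod 11).
  i = 5 (α = 5): (5−2)(5−3)(5−4)(5−7) = 3·2·1·(−2) = −12 ≡ 10, so v_5 = 10^{−1} = 10 (mod 11).
  v = [7, 4, 2, 10, 10].
Step 2: syndromes of r = [9, 5, 0, 0, 8] (all sums mod 11).
  S_0 = Σ v_i r_i = 7·9 + 4·5 + 2·0 + 10·0 + 10·8 = 163 ≡ 9.
  S_1 = Σ v_i α_i r_i = 7·2·9 + 4·3·5 + 2·4·0 + 10·7·0 + 10·5·8 = 586 ≡ 3.
  α_i^2 mod 11 = [4, 9, 5, 5, 3].
  S_2 = Σ v_i α_i^2 r_i = 7·4·9 + 4·9·5 + 2·5·0 + 10·5·0 + 10·3·8 = 672 ≡ 1.
  S = (9, 3, 1) ≠ 0, so r is not a codeword (an error is present).
Step 3: locate the error. For a single error e at position i, S_ℓ = v_i·e·α_i^ℓ, so α_err = S_1/S_0.
  S_0^{−1} = 9^{−1} = 5 (mod 11), so α_err = 3·5 = 15 ≡ 4 = α_3. Error position i = 3.
  Consistency check: S_2/S_1 = 1·4 = 4 ≡ 4 = α_err ✓ (single-error assumption holds).
Step 4: error magnitude e = S_0/v_3 = S_0·∏_{j≠3}(α_3 − α_j) = 9·6 = 54 ≡ 10 (mod 11).
Step 5: correct position 3: c_3 = r_3 − e = 0 − 10 ≡ 1 (mod 11). Hence c = [9, 5, 1, 0, 8].
  Check: interpolating c through the α_i gives m(x) = 6 + 7·x (degree < 2) with m(α_i) = c_i for every i, so c is indeed a codeword.


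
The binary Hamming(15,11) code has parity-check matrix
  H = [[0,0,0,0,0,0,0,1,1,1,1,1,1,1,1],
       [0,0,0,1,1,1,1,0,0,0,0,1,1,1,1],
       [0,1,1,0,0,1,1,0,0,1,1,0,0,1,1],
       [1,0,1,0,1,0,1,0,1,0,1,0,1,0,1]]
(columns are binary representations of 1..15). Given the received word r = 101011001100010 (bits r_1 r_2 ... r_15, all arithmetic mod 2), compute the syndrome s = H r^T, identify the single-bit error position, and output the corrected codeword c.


s = (1, 1, 0, 0)^T, error position = 12, corrected codeword c = 101011001101010

Compute s = H r^T mod 2 one row at a time:
  s_1 = 0 + 1 + 1 + 0 + 0 + 0 + 1 + 0 = 3 ≡ 1 (mod 2).
  s_2 = 0 + 1 + 1 + 0 + 0 + 0 + 1 + 0 = 3 ≡ 1 (mod 2).
  s_3 = 0 + 1 + 1 + 0 + 1 + 0 + 1 + 0 = 4 ≡ 0 (mod 2).
  s_4 = 1 + 1 + 1 + 0 + 1 + 0 + 0 + 0 = 4 ≡ 0 (mod 2).
s = (1, 1, 0, 0)^T — this equals column 12 of H (binary 1100), so error is at position 12.
Correct: flip bit 12 of r = 101011001100010 to get c = 101011001101010.


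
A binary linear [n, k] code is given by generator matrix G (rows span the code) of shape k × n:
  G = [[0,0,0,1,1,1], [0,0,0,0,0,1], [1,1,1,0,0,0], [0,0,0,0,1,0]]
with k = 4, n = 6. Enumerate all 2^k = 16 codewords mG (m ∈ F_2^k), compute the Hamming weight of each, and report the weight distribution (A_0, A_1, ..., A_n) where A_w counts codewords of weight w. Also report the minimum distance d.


Weight distribution: A_0 = 1, A_1 = 3, A_2 = 3, A_3 = 2, A_4 = 3, A_5 = 3, A_6 = 1. Minimum distance d = 1.

Enumerate all 2^4 = 16 messages m ∈ F_2^4.
For each, compute codeword c = mG in F_2^6, then tally its weight.
  m = 0000 → c = 000000, weight = 0.
  m = 1000 → c = 000111, weight = 3.
  m = 0100 → c = 000001, weight = 1.
  m = 1100 → c = 000110, weight = 2.
  m = 0010 → c = 111000, weight = 3.
  m = 1010 → c = 111111, weight = 6.
  m = 0110 → c = 111001, weight = 4.
  m = 1110 → c = 111110, weight = 5.
  m = 0001 → c = 000010, weight = 1.
  m = 1001 → c = 000101, weight = 2.
  m = 0101 → c = 000011, weight = 2.
  m = 1101 → c = 000100, weight = 1.
  m = 0011 → c = 111010, weight = 4.
  m = 1011 → c = 111101, weight = 5.
  m = 0111 → c = 111011, weight = 5.
  m = 1111 → c = 111100, weight = 4.
Tally weights:
  weight 0: 1 codewords.
  weight 1: 3 codewords.
  weight 2: 3 codewords.
  weight 3: 2 codewords.
  weight 4: 3 codewords.
  weight 5: 3 codewords.
  weight 6: 1 codewords.
Minimum distance d = smallest w > 0 with A_w > 0 = 1.
Sanity: Σ A_w = 16 = 2^4 = 16 ✓.


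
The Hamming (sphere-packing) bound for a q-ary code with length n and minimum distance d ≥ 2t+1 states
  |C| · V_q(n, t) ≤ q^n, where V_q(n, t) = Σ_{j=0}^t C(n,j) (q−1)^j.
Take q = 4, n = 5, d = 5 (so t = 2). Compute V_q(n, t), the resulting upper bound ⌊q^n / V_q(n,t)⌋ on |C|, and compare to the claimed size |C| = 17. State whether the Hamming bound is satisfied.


V_q(n, t) = 106, q^n = 1024, Hamming bound = 9, |C| = 17 > bound (violated).

Step 1: Compute V_q(n, t) = Σ_{j=0}^2 C(n, j) (q−1)^j.
  j = 0: C(5,0)·(3)^0 = 1·1 = 1.
  j = 1: C(5,1)·(3)^1 = 5·3 = 15.
  j = 2: C(5,2)·(3)^2 = 10·9 = 90.
  V_q(n, t) = 1 + 15 + 90 = 106.
Step 2: q^n = 4^5 = 1024.
Step 3: Hamming bound ⌊q^n / V_q(n,t)⌋ = ⌊1024/106⌋ = 9.
Step 4: Compare |C| = 17 to 9: violated.
The claimed |C| lies above the Hamming bound, so no 4-ary code of length 5 with d ≥ 5 can have 17 codewords.


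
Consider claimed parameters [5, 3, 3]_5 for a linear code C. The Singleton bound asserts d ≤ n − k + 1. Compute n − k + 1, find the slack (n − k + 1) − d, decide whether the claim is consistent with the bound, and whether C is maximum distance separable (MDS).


Singleton RHS = n − k + 1 = 3, slack = 0, bound satisfied, MDS.

Singleton bound: d ≤ n − k + 1.
Here n = 5, k = 3, so n − k + 1 = 3.
Given d = 3, check d ≤ 3: YES.
Slack = (n − k + 1) − d = 0.
The code is MDS (slack = 0).
Description: the claimed parameters are [5, 3, 3]_5; such a code would be MDS (meets Singleton bound).


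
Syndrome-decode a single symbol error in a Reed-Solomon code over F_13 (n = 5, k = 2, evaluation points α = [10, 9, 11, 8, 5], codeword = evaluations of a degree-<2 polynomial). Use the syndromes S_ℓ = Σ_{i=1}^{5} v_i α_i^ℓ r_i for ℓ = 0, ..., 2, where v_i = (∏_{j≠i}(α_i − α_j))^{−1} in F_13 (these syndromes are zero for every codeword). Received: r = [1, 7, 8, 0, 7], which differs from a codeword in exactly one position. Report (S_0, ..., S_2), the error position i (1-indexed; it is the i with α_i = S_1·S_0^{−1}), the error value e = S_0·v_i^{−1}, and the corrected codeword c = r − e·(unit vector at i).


S = (6, 4, 7), error at position 5, error magnitude e = 2, c = [1, 7, 8, 0, 5].

Step 1: column multipliers v_i = (∏_{j≠i}(α_i − α_j))^{−1} mod 13.
  i = 1 (α = 10): (10−9)(10−11)(10−8)(10−5) = 1·(−1)·2·5 = −10 ≡ 3, so v_1 = 3^{−1} = 9 (mod 13).
  i = 2 (α = 9): (9−10)(9−11)(9−8)(9−5) = (−1)·(−2)·1·4 = 8 ≡ 8, so v_2 = 8^{−1} = 5 (mod 13).
  i = 3 (α = 11): (11−10)(11−9)(11−8)(11−5) = 1·2·3·6 = 36 ≡ 10, so v_3 = 10^{−1} = 4 (mod 13).
  i = 4 (α = 8): (8−10)(8−9)(8−11)(8−5) = (−2)·(−1)·(−3)·3 = −18 ≡ 8, so v_4 = 8^{−1} = 5 (mod 13).
  i = 5 (α = 5): (5−10)(5−9)(5−11)(5−8) = (−5)·(−4)·(−6)·(−3) = 360 ≡ 9, so v_5 = 9^{−1} = 3 (mod 13).
  v = [9, 5, 4, 5, 3].
Step 2: syndromes of r = [1, 7, 8, 0, 7] (all sums mod 13).
  S_0 = Σ v_i r_i = 9·1 + 5·7 + 4·8 + 5·0 + 3·7 = 97 ≡ 6.
  S_1 = Σ v_i α_i r_i = 9·10·1 + 5·9·7 + 4·11·8 + 5·8·0 + 3·5·7 = 862 ≡ 4.
  α_i^2 mod 13 = [9, 3, 4, 12, 12].
  S_2 = Σ v_i α_i^2 r_i = 9·9·1 + 5·3·7 + 4·4·8 + 5·12·0 + 3·12·7 = 566 ≡ 7.
  S = (6, 4, 7) ≠ 0, so r is not a codeword (an error is present).
Step 3: locate the error. For a single error e at position i, S_ℓ = v_i·e·α_i^ℓ, so α_err = S_1/S_0.
  S_0^{−1} = 6^{−1} = 11 (mod 13), so α_err = 4·11 = 44 ≡ 5 = α_5. Error position i = 5.
  Consistency check: S_2/S_1 = 7·10 = 70 ≡ 5 = α_err ✓ (single-error assumption holds).
Step 4: error magnitude e = S_0/v_5 = S_0·∏_{j≠5}(α_5 − α_j) = 6·9 = 54 ≡ 2 (mod 13).
Step 5: correct position 5: c_5 = r_5 − e = 7 − 2 ≡ 5 (mod 13). Hence c = [1, 7, 8, 0, 5].
  Check: interpolating c through the α_i gives m(x) = 9 + 7·x (degree < 2) with m(α_i) = c_i for every i, so c is indeed a codeword.


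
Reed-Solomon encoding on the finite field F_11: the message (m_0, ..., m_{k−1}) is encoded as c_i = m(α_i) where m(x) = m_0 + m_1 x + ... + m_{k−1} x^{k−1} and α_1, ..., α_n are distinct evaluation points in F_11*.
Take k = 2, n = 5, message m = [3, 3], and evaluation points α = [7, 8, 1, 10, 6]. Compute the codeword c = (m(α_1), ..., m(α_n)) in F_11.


c = [2, 5, 6, 0, 10]

Message polynomial: m(x) = 3 + 3·x (mod 11).
For each evaluation point α_i, compute m(α_i) mod 11:
  α_1 = 7: Horner steps 3 → 2, so m(7) = 2.
  α_2 = 8: Horner steps 3 → 5, so m(8) = 5.
  α_3 = 1: Horner steps 3 → 6, so m(1) = 6.
  α_4 = 10: Horner steps 3 → 0, so m(10) = 0.
  α_5 = 6: Horner steps 3 → 10, so m(6) = 10.
Codeword c = [2, 5, 6, 0, 10] ∈ F_11^5.


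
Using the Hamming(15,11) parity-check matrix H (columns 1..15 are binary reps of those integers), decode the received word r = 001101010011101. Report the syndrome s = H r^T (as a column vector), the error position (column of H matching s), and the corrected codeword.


s = (1, 1, 0, 0)^T, error position = 12, corrected codeword c = 001101010010101

Compute s = H r^T mod 2 one row at a time:
  s_1 = 1 + 0 + 0 + 1 + 1 + 1 + 0 + 1 = 5 ≡ 1 (mod 2).
  s_2 = 1 + 0 + 1 + 0 + 1 + 1 + 0 + 1 = 5 ≡ 1 (mod 2).
  s_3 = 0 + 1 + 1 + 0 + 0 + 1 + 0 + 1 = 4 ≡ 0 (mod 2).
  s_4 = 0 + 1 + 0 + 0 + 0 + 1 + 1 + 1 = 4 ≡ 0 (mod 2).
s = (1, 1, 0, 0)^T — this equals column 12 of H (binary 1100), so error is at position 12.
Correct: flip bit 12 of r = 001101010011101 to get c = 001101010010101.


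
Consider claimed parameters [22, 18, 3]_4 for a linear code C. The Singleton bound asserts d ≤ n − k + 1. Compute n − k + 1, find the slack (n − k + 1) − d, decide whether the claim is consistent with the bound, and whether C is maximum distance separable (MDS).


Singleton RHS = n − k + 1 = 5, slack = 2, bound satisfied, not MDS.

Singleton bound: d ≤ n − k + 1.
Here n = 22, k = 18, so n − k + 1 = 5.
Given d = 3, check d ≤ 5: YES.
Slack = (n − k + 1) − d = 2.
The code is NOT MDS (slack = 2 > 0).
Description: the claimed parameters are [22, 18, 3]_4; such a code would be non-MDS.
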